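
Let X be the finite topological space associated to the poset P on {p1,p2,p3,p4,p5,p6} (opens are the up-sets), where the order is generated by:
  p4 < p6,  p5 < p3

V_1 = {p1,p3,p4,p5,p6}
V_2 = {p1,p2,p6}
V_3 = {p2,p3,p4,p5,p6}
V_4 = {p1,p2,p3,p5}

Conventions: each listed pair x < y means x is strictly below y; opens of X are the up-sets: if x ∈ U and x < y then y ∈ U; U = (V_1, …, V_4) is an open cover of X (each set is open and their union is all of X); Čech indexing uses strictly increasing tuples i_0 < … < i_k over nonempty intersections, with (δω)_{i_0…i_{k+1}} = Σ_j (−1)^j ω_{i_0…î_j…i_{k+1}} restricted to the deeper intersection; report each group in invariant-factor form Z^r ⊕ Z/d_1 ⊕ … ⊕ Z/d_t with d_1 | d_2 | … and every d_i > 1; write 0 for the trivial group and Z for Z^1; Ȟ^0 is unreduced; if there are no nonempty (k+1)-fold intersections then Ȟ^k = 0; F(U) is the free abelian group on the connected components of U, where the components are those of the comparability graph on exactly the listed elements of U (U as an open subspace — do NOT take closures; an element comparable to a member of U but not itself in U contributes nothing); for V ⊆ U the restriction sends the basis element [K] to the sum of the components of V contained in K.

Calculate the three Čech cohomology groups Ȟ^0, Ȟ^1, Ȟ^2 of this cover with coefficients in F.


nerve simplices:
  V12={p1,p6} V13={p3,p4,p5,p6} V14={p1,p3,p5} V23={p2,p6} V24={p1,p2} V34={p2,p3,p5}
  V123={p6} V124={p1} V134={p3,p5} V234={p2}
components per intersection:
  V1: {p1} {p3,p5} {p4,p6}
  V2: {p1} {p2} {p6}
  V3: {p2} {p3,p5} {p4,p6}
  V4: {p1} {p2} {p3,p5}
  V12: {p1} {p6}
  V13: {p3,p5} {p4,p6}
  V14: {p1} {p3,p5}
  V23: {p2} {p6}
  V24: {p1} {p2}
  V34: {p2} {p3,p5}
  V123: {p6}
  V124: {p1}
  V134: {p3,p5}
  V234: {p2}
C dims 12,12,4; δ0: rk 8, SNF 1^8; δ1: rk 4, SNF 1^4
degree 0: 12−8−0 = 4 → Ȟ^0 ≅ Z^4
degree 1: 12−4−8 = 0 → Ȟ^1 ≅ 0
degree 2: 4−0−4 = 0 → Ȟ^2 ≅ 0

Ȟ^0 = Z^4; Ȟ^1 = 0; Ȟ^2 = 0


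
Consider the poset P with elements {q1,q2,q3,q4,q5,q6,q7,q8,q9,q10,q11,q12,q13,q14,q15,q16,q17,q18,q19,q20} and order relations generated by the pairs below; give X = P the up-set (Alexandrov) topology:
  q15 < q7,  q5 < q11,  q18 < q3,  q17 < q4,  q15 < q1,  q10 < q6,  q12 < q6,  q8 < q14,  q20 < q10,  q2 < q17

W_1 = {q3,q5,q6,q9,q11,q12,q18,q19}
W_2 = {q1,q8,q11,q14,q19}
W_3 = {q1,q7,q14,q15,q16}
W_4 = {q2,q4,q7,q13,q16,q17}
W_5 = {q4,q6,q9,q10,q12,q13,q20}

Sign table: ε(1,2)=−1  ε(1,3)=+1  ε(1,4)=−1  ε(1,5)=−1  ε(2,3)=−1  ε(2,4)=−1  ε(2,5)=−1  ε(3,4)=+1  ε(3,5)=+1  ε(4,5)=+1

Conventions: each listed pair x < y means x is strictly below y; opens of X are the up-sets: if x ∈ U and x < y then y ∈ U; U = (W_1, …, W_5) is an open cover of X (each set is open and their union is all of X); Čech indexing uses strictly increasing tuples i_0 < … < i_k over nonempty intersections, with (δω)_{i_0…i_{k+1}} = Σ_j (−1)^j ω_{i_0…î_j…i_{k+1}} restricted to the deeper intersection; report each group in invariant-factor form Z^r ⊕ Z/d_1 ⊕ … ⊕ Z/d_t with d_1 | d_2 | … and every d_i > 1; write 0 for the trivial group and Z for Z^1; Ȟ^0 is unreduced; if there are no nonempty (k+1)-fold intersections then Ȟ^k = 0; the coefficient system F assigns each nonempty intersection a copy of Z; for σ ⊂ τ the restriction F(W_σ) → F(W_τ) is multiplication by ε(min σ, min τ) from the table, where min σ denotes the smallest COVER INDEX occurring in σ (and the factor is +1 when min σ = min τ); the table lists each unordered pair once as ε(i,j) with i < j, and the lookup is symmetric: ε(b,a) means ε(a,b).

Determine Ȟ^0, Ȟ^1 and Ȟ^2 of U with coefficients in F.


Ȟ^0 ≅ 0, Ȟ^1 ≅ Z/2, Ȟ^2 ≅ 0

nonempty intersections:
  W12={q11,q19} W15={q6,q9,q12} W23={q1,q14} W34={q7,q16} W45={q4,q13}
C dims 5,5; δ0: rk 5, SNF 1^4·2
Ȟ^0: (5−5)−0=0 ⇒ 0
Ȟ^1: (5−0)−5=0 plus torsion [2] ⇒ Z/2
Ȟ^2: (0−0)−0=0 ⇒ 0


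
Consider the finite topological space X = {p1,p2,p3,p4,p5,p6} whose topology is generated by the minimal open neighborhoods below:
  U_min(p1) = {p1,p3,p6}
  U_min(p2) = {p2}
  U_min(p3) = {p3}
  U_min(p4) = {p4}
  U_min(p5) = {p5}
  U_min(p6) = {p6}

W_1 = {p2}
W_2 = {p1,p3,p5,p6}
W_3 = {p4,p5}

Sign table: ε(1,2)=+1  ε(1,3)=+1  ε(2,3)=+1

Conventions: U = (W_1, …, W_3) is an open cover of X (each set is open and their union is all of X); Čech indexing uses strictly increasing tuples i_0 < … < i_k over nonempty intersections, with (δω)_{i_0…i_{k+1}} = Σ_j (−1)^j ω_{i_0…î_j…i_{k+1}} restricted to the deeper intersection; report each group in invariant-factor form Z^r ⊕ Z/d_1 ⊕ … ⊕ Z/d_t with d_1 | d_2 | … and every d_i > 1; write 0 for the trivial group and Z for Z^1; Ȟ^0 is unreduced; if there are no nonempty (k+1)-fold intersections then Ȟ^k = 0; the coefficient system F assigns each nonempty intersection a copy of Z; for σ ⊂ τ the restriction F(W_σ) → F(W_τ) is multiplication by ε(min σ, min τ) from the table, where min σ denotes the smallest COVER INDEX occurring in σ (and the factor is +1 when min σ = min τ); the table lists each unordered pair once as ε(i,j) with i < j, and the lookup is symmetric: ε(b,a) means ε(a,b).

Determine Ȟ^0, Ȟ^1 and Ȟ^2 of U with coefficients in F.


Ȟ^0 ≅ Z^2; Ȟ^1 ≅ 0; Ȟ^2 ≅ 0

cover nerve:
  W23={p5}
C dims 3,1; δ0: rk 1, SNF 1^1
Ȟ^0: (3−1)−0=2 ⇒ Z^2
Ȟ^1: (1−0)−1=0 ⇒ 0
Ȟ^2: (0−0)−0=0 ⇒ 0


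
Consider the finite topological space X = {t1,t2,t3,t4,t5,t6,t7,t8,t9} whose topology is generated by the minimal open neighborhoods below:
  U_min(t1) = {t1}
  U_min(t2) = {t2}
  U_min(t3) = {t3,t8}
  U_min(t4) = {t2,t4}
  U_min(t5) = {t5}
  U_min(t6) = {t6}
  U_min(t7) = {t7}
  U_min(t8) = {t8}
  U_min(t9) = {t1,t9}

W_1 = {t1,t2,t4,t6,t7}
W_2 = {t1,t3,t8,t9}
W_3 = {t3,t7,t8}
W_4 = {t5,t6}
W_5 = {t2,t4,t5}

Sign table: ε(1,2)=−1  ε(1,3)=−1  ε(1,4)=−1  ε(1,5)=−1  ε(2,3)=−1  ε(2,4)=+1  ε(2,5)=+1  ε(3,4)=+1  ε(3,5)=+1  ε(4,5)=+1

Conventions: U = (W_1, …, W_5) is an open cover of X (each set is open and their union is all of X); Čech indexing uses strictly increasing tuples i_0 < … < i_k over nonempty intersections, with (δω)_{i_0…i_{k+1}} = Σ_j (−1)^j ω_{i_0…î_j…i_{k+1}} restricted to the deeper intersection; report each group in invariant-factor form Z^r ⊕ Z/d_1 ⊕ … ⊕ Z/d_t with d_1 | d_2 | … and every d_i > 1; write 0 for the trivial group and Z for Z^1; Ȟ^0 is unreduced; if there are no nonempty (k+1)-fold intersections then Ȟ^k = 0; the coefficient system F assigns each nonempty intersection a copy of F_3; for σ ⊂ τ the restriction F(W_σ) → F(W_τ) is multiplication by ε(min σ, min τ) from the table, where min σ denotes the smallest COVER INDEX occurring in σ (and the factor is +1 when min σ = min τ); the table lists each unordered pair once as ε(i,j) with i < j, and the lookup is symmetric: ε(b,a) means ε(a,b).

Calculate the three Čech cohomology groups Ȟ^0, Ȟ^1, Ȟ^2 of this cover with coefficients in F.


cover nerve:
  W12={t1} W13={t7} W14={t6} W15={t2,t4} W23={t3,t8} W45={t5}
C dims 5,6; δ0: rk_F3 5
Ȟ^0: (5−5)−0=0 ⇒ 0
Ȟ^1: (6−0)−5=1 ⇒ Z/3
Ȟ^2: (0−0)−0=0 ⇒ 0

Ȟ^0 = 0,  Ȟ^1 = Z/3,  Ȟ^2 = 0


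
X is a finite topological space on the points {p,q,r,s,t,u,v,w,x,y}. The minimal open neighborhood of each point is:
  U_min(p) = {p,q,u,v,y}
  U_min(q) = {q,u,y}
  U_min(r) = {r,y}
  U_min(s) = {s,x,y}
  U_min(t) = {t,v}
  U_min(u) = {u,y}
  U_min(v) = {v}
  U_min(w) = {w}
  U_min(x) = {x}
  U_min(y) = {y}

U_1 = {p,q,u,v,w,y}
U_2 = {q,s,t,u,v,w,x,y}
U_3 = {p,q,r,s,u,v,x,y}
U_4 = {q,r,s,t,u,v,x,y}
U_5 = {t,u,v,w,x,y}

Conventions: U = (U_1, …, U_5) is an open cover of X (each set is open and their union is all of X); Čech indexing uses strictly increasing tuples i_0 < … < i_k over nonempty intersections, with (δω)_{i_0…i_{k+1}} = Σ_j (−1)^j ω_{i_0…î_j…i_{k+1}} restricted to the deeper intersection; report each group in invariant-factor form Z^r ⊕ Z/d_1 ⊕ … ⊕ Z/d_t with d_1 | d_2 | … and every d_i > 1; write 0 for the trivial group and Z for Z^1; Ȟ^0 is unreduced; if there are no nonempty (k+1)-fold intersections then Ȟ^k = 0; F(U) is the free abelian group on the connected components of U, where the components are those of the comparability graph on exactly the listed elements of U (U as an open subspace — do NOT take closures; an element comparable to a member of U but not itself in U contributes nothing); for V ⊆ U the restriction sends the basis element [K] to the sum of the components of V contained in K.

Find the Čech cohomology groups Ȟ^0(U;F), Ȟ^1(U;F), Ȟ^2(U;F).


Ȟ^0(U;F) ≅ Z^2; Ȟ^1(U;F) ≅ 0; Ȟ^2(U;F) ≅ 0

nerve of the cover:
  U12={q,u,v,w,y} U13={p,q,u,v,y} U14={q,u,v,y} U15={u,v,w,y} U23={q,s,u,v,x,y} U24={q,s,t,u,v,x,y} U25={t,u,v,w,x,y} U34={q,r,s,u,v,x,y} U35={u,v,x,y} U45={t,u,v,x,y}
  U123={q,u,v,y} U124={q,u,v,y} U125={u,v,w,y} U134={q,u,v,y} U135={u,v,y} U145={u,v,y} U234={q,s,u,v,x,y} U235={u,v,x,y} U245={t,u,v,x,y} U345={u,v,x,y}
  U1234={q,u,v,y} U1235={u,v,y} U1245={u,v,y} U1345={u,v,y} U2345={u,v,x,y}
  U12345={u,v,y}
components per intersection:
  U1: {p,q,u,v,y} {w}
  U2: {q,s,u,x,y} {t,v} {w}
  U3: {p,q,r,s,u,v,x,y}
  U4: {q,r,s,u,x,y} {t,v}
  U5: {t,v} {u,y} {w} {x}
  U12: {q,u,y} {v} {w}
  U13: {p,q,u,v,y}
  U14: {q,u,y} {v}
  U15: {u,y} {v} {w}
  U23: {q,s,u,x,y} {v}
  U24: {q,s,u,x,y} {t,v}
  U25: {t,v} {u,y} {w} {x}
  U34: {q,r,s,u,x,y} {v}
  U35: {u,y} {v} {x}
  U45: {t,v} {u,y} {x}
  U123: {q,u,y} {v}
  U124: {q,u,y} {v}
  U125: {u,y} {v} {w}
  U134: {q,u,y} {v}
  U135: {u,y} {v}
  U145: {u,y} {v}
  U234: {q,s,u,x,y} {v}
  U235: {u,y} {v} {x}
  U245: {t,v} {u,y} {x}
  U345: {u,y} {v} {x}
  U1234: {q,u,y} {v}
  U1235: {u,y} {v}
  U1245: {u,y} {v}
  U1345: {u,y} {v}
  U2345: {u,y} {v} {x}
  U12345: {u,y} {v}
C dims 12,25,24,11; δ0: rk 10, SNF 1^10; δ1: rk 15, SNF 1^15; δ2: rk 9, SNF 1^9
Ȟ^0 = (12 − 10) − 0 = 2, so Ȟ^0 ≅ Z^2
Ȟ^1 = (25 − 15) − 10 = 0, so Ȟ^1 ≅ 0
Ȟ^2 = (24 − 9) − 15 = 0, so Ȟ^2 ≅ 0


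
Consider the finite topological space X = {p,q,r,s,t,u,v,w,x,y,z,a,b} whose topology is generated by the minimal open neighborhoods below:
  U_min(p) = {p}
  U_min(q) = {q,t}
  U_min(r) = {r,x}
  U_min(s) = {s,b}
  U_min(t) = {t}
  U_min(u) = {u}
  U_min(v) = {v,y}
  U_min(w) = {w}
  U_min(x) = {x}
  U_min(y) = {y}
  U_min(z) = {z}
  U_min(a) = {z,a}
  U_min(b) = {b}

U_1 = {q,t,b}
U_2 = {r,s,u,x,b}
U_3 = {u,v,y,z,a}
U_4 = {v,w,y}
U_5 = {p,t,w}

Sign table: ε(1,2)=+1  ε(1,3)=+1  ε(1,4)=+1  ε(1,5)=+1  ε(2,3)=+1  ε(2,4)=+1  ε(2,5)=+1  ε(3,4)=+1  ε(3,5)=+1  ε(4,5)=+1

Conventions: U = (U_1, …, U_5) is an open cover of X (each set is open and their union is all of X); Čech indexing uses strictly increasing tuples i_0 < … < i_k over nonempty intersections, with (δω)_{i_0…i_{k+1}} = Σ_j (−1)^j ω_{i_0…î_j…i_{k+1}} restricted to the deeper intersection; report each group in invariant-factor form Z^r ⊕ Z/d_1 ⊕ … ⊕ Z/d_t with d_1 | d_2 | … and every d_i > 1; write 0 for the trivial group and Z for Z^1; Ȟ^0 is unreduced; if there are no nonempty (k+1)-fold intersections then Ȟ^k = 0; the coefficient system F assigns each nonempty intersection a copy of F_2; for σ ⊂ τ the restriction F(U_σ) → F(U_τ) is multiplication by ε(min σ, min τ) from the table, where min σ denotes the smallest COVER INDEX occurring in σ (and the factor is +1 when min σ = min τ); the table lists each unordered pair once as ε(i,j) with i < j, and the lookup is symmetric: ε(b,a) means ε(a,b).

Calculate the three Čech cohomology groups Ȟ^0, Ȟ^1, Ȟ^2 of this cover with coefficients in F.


nerve simplices:
  U12={b} U15={t} U23={u} U34={v,y} U45={w}
C dims 5,5; δ0: rk_F2 4
degree 0: 5−4−0 = 1 → Ȟ^0 ≅ Z/2
degree 1: 5−0−4 = 1 → Ȟ^1 ≅ Z/2
degree 2: 0−0−0 = 0 → Ȟ^2 ≅ 0

Ȟ^0 ≅ Z/2, Ȟ^1 ≅ Z/2 and Ȟ^2 ≅ 0


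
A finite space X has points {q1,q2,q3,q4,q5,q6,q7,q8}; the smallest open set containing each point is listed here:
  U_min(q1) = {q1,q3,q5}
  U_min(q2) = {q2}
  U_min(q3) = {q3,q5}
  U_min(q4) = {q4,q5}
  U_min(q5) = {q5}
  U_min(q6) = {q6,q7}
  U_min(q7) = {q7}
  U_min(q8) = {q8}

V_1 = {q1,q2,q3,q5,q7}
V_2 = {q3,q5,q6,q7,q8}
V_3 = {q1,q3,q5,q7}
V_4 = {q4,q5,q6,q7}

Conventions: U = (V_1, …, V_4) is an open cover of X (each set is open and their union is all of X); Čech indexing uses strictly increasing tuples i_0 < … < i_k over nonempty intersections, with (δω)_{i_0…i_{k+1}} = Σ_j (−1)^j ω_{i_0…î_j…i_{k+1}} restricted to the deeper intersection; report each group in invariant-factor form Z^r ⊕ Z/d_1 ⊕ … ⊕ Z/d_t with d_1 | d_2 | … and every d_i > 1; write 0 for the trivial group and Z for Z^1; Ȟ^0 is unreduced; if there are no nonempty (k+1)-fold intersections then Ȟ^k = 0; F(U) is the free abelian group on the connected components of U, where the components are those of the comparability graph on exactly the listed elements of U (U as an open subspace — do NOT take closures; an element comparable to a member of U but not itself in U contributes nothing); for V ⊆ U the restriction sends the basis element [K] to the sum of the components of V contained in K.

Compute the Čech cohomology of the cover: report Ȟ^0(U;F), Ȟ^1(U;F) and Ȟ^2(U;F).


Ȟ^0 = Z^4, Ȟ^1 = 0 and Ȟ^2 = 0

nonempty intersections:
  V12={q3,q5,q7} V13={q1,q3,q5,q7} V14={q5,q7} V23={q3,q5,q7} V24={q5,q6,q7} V34={q5,q7}
  V123={q3,q5,q7} V124={q5,q7} V134={q5,q7} V234={q5,q7}
  V1234={q5,q7}
components per intersection:
  V1: {q1,q3,q5} {q2} {q7}
  V2: {q3,q5} {q6,q7} {q8}
  V3: {q1,q3,q5} {q7}
  V4: {q4,q5} {q6,q7}
  V12: {q3,q5} {q7}
  V13: {q1,q3,q5} {q7}
  V14: {q5} {q7}
  V23: {q3,q5} {q7}
  V24: {q5} {q6,q7}
  V34: {q5} {q7}
  V123: {q3,q5} {q7}
  V124: {q5} {q7}
  V134: {q5} {q7}
  V234: {q5} {q7}
  V1234: {q5} {q7}
C dims 10,12,8,2; δ0: rk 6, SNF 1^6; δ1: rk 6, SNF 1^6; δ2: rk 2, SNF 1^2
Ȟ^0: (10−6)−0=4 ⇒ Z^4
Ȟ^1: (12−6)−6=0 ⇒ 0
Ȟ^2: (8−2)−6=0 ⇒ 0


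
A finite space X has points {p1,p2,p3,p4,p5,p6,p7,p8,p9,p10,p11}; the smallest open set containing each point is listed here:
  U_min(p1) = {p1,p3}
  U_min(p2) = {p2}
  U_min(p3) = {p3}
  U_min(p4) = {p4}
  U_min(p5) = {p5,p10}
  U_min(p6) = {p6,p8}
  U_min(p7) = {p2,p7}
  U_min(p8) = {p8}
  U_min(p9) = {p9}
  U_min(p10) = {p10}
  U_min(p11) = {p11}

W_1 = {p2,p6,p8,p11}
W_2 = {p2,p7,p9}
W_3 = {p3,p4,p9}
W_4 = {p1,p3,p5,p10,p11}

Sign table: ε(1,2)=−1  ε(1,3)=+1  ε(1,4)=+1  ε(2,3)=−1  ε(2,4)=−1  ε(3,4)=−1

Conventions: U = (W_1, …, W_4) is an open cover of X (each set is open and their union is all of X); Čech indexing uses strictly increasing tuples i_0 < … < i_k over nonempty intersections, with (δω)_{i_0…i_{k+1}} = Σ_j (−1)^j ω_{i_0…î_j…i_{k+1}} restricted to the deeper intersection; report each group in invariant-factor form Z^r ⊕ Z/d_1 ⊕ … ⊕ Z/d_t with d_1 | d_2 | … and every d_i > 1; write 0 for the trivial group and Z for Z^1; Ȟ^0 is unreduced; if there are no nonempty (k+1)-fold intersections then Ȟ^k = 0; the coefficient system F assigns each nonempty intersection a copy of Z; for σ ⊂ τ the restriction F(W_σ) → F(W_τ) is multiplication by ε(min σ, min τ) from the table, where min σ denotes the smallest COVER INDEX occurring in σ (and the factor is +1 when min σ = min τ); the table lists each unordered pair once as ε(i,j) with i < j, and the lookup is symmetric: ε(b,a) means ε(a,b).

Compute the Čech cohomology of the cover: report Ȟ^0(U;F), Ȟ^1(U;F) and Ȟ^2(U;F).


nonempty intersections:
  W12={p2} W14={p11} W23={p9} W34={p3}
C dims 4,4; δ0: rk 4, SNF 1^3·2
Ȟ^0: (4−4)−0=0 ⇒ 0
Ȟ^1: (4−0)−4=0 plus torsion [2] ⇒ Z/2
Ȟ^2: (0−0)−0=0 ⇒ 0

Ȟ^0 = 0; Ȟ^1 = Z/2; Ȟ^2 = 0


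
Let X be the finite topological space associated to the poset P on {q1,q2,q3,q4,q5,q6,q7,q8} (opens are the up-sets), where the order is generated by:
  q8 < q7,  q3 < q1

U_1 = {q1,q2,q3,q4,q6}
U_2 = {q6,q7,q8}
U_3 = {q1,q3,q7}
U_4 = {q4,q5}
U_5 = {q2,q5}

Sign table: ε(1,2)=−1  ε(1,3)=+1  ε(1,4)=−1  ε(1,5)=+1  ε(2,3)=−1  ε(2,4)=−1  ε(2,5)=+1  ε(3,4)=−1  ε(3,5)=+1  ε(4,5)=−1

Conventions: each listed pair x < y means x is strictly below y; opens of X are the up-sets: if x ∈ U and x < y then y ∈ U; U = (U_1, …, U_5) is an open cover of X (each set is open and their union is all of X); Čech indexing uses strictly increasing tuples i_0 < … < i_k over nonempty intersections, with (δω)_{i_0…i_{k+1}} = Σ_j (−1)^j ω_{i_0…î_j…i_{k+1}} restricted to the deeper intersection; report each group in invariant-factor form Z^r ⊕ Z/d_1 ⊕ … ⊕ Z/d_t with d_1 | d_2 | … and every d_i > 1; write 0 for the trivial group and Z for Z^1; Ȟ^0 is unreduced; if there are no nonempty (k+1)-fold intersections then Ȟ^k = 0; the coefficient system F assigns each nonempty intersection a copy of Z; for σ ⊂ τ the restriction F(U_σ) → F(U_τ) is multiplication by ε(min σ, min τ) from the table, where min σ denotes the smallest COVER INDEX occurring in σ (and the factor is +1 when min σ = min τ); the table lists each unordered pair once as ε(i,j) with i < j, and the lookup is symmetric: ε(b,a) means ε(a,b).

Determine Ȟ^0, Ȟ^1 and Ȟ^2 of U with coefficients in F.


Ȟ^0 = Z,  Ȟ^1 = Z^2,  Ȟ^2 = 0

nerve simplices:
  U12={q6} U13={q1,q3} U14={q4} U15={q2} U23={q7} U45={q5}
C dims 5,6; δ0: rk 4, SNF 1^4
degree 0: 5−4−0 = 1 → Ȟ^0 ≅ Z
degree 1: 6−0−4 = 2 → Ȟ^1 ≅ Z^2
degree 2: 0−0−0 = 0 → Ȟ^2 ≅ 0


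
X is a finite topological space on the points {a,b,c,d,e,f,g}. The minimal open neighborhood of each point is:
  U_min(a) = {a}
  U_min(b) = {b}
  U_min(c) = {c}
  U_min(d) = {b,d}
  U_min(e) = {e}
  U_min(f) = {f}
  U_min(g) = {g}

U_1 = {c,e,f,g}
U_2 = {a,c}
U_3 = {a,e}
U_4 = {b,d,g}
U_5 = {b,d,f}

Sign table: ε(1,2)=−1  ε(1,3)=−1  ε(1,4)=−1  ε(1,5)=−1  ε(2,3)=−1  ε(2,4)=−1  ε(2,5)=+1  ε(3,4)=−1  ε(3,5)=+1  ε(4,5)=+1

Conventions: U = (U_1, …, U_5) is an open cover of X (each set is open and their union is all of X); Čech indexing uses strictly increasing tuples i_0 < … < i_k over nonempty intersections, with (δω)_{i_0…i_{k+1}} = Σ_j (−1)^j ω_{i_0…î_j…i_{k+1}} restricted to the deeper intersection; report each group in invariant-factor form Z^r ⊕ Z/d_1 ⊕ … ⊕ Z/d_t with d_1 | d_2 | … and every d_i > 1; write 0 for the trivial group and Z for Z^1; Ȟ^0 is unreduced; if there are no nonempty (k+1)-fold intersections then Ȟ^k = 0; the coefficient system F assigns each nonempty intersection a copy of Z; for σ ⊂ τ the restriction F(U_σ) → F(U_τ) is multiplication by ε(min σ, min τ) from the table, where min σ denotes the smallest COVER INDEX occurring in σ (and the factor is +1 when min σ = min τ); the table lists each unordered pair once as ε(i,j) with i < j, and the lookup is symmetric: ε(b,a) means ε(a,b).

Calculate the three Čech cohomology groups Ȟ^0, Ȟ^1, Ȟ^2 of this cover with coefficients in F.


Ȟ^0(U;F) ≅ 0,  Ȟ^1(U;F) ≅ Z ⊕ Z/2,  Ȟ^2(U;F) ≅ 0

nerve simplices:
  U12={c} U13={e} U14={g} U15={f} U23={a} U45={b,d}
C dims 5,6; δ0: rk 5, SNF 1^4·2
degree 0: 5−5−0 = 0 → Ȟ^0 ≅ 0
degree 1: 6−0−5 = 1 plus torsion [2] → Ȟ^1 ≅ Z ⊕ Z/2
degree 2: 0−0−0 = 0 → Ȟ^2 ≅ 0


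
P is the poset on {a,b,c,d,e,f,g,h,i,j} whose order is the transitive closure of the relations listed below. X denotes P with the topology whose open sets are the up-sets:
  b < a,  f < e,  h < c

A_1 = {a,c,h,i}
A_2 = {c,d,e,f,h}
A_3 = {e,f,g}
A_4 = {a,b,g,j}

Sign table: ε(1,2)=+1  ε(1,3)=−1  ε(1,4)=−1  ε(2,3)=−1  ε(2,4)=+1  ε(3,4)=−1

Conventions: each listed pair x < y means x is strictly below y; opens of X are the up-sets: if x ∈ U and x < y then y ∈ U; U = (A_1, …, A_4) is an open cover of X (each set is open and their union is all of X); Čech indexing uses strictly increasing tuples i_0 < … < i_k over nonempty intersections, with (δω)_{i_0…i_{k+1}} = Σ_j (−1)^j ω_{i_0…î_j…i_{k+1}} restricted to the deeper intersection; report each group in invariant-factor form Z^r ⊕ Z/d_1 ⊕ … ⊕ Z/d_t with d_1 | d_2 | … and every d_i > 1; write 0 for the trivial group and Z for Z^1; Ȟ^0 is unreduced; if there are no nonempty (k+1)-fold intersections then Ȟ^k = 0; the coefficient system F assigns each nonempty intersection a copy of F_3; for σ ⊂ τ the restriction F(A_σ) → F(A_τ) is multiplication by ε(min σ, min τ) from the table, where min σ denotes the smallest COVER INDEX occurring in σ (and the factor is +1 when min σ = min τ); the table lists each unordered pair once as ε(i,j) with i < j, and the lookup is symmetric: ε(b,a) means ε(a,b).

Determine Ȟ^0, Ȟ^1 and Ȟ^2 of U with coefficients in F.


Ȟ^0 = 0,  Ȟ^1 = 0,  Ȟ^2 = 0

intersection data:
  A12={c,h} A14={a} A23={e,f} A34={g}
C dims 4,4; δ0: rk_F3 4
Ȟ^0 = (4 − 4) − 0 = 0, so Ȟ^0 ≅ 0
Ȟ^1 = (4 − 0) − 4 = 0, so Ȟ^1 ≅ 0
Ȟ^2 = (0 − 0) − 0 = 0, so Ȟ^2 ≅ 0


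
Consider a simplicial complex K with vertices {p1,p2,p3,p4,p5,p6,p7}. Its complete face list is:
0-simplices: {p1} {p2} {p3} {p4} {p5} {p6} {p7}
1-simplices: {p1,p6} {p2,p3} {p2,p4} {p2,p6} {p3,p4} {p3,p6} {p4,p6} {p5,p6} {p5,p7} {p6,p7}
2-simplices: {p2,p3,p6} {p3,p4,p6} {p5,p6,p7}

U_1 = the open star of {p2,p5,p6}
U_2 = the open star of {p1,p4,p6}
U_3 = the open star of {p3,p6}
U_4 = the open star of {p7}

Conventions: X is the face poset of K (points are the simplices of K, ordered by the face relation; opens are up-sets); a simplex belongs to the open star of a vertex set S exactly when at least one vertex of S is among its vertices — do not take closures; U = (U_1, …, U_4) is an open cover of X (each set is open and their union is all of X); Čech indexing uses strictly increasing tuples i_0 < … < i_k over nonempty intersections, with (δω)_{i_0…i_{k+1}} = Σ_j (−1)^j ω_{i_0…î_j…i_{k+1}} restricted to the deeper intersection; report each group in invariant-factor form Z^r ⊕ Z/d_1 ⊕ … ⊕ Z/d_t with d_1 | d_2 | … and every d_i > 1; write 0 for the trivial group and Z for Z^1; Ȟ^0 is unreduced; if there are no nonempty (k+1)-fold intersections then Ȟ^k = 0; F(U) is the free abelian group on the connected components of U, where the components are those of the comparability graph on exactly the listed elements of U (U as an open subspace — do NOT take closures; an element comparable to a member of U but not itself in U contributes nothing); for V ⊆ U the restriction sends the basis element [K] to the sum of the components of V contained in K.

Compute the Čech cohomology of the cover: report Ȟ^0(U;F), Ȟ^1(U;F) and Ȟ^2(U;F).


nonempty overlaps:
  U1={{p2},{p5},{p6},{p1,p6},{p2,p3},{p2,p4},{p2,p6},{p3,p6},{p4,p6},{p5,p6},{p5,p7},{p6,p7},{p2,p3,p6},{p3,p4,p6},{p5,p6,p7}} U2={{p1},{p4},{p6},{p1,p6},{p2,p4},{p2,p6},{p3,p4},{p3,p6},{p4,p6},{p5,p6},{p6,p7},{p2,p3,p6},{p3,p4,p6},{p5,p6,p7}} U3={{p3},{p6},{p1,p6},{p2,p3},{p2,p6},{p3,p4},{p3,p6},{p4,p6},{p5,p6},{p6,p7},{p2,p3,p6},{p3,p4,p6},{p5,p6,p7}} U4={{p7},{p5,p7},{p6,p7},{p5,p6,p7}}
  U12={{p6},{p1,p6},{p2,p4},{p2,p6},{p3,p6},{p4,p6},{p5,p6},{p6,p7},{p2,p3,p6},{p3,p4,p6},{p5,p6,p7}} U13={{p6},{p1,p6},{p2,p3},{p2,p6},{p3,p6},{p4,p6},{p5,p6},{p6,p7},{p2,p3,p6},{p3,p4,p6},{p5,p6,p7}} U14={{p5,p7},{p6,p7},{p5,p6,p7}} U23={{p6},{p1,p6},{p2,p6},{p3,p4},{p3,p6},{p4,p6},{p5,p6},{p6,p7},{p2,p3,p6},{p3,p4,p6},{p5,p6,p7}} U24={{p6,p7},{p5,p6,p7}} U34={{p6,p7},{p5,p6,p7}}
  U123={{p6},{p1,p6},{p2,p6},{p3,p6},{p4,p6},{p5,p6},{p6,p7},{p2,p3,p6},{p3,p4,p6},{p5,p6,p7}} U124={{p6,p7},{p5,p6,p7}} U134={{p6,p7},{p5,p6,p7}} U234={{p6,p7},{p5,p6,p7}}
  U1234={{p6,p7},{p5,p6,p7}}
components per intersection:
  U1: {{p2},{p5},{p6},{p1,p6},{p2,p3},{p2,p4},{p2,p6},{p3,p6},{p4,p6},{p5,p6},{p5,p7},{p6,p7},{p2,p3,p6},{p3,p4,p6},{p5,p6,p7}}
  U2: {{p1},{p4},{p6},{p1,p6},{p2,p4},{p2,p6},{p3,p4},{p3,p6},{p4,p6},{p5,p6},{p6,p7},{p2,p3,p6},{p3,p4,p6},{p5,p6,p7}}
  U3: {{p3},{p6},{p1,p6},{p2,p3},{p2,p6},{p3,p4},{p3,p6},{p4,p6},{p5,p6},{p6,p7},{p2,p3,p6},{p3,p4,p6},{p5,p6,p7}}
  U4: {{p7},{p5,p7},{p6,p7},{p5,p6,p7}}
  U12: {{p6},{p1,p6},{p2,p6},{p3,p6},{p4,p6},{p5,p6},{p6,p7},{p2,p3,p6},{p3,p4,p6},{p5,p6,p7}} {{p2,p4}}
  U13: {{p6},{p1,p6},{p2,p3},{p2,p6},{p3,p6},{p4,p6},{p5,p6},{p6,p7},{p2,p3,p6},{p3,p4,p6},{p5,p6,p7}}
  U14: {{p5,p7},{p6,p7},{p5,p6,p7}}
  U23: {{p6},{p1,p6},{p2,p6},{p3,p4},{p3,p6},{p4,p6},{p5,p6},{p6,p7},{p2,p3,p6},{p3,p4,p6},{p5,p6,p7}}
  U24: {{p6,p7},{p5,p6,p7}}
  U34: {{p6,p7},{p5,p6,p7}}
  U123: {{p6},{p1,p6},{p2,p6},{p3,p6},{p4,p6},{p5,p6},{p6,p7},{p2,p3,p6},{p3,p4,p6},{p5,p6,p7}}
  U124: {{p6,p7},{p5,p6,p7}}
  U134: {{p6,p7},{p5,p6,p7}}
  U234: {{p6,p7},{p5,p6,p7}}
  U1234: {{p6,p7},{p5,p6,p7}}
C dims 4,7,4,1; δ0: rk 3, SNF 1^3; δ1: rk 3, SNF 1^3; δ2: rk 1, SNF 1^1
degree 0: 4−3−0 = 1 → Ȟ^0 ≅ Z
degree 1: 7−3−3 = 1 → Ȟ^1 ≅ Z
degree 2: 4−1−3 = 0 → Ȟ^2 ≅ 0

Ȟ^0(U;F) ≅ Z,  Ȟ^1(U;F) ≅ Z,  Ȟ^2(U;F) ≅ 0


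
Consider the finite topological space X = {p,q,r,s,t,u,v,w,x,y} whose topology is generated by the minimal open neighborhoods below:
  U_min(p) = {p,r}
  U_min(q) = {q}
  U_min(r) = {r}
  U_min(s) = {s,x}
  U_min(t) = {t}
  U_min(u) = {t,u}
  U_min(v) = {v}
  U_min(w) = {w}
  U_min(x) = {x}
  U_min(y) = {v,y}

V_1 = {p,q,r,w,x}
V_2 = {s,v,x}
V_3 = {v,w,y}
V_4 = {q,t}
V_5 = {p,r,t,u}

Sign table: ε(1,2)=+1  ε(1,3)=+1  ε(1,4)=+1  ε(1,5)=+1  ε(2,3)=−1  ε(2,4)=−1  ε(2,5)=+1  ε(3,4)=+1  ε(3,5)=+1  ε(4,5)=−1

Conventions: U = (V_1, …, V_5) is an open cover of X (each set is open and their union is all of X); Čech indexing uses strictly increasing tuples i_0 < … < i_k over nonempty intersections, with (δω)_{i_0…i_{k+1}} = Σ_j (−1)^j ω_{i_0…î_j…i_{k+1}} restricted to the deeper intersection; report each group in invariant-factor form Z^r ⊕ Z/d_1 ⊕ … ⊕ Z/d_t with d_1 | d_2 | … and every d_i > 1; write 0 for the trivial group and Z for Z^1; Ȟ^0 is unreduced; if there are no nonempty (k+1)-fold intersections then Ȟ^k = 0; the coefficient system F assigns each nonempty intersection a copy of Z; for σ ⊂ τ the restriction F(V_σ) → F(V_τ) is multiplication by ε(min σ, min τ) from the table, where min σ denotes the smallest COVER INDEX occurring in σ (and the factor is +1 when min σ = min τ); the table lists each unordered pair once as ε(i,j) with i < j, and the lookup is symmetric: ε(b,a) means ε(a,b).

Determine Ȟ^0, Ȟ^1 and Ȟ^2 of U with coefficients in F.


cover nerve:
  V12={x} V13={w} V14={q} V15={p,r} V23={v} V45={t}
C dims 5,6; δ0: rk 5, SNF 1^4·2
Ȟ^0: (5−5)−0=0 ⇒ 0
Ȟ^1: (6−0)−5=1 plus torsion [2] ⇒ Z ⊕ Z/2
Ȟ^2: (0−0)−0=0 ⇒ 0

Ȟ^0 ≅ 0, Ȟ^1 ≅ Z ⊕ Z/2, Ȟ^2 ≅ 0


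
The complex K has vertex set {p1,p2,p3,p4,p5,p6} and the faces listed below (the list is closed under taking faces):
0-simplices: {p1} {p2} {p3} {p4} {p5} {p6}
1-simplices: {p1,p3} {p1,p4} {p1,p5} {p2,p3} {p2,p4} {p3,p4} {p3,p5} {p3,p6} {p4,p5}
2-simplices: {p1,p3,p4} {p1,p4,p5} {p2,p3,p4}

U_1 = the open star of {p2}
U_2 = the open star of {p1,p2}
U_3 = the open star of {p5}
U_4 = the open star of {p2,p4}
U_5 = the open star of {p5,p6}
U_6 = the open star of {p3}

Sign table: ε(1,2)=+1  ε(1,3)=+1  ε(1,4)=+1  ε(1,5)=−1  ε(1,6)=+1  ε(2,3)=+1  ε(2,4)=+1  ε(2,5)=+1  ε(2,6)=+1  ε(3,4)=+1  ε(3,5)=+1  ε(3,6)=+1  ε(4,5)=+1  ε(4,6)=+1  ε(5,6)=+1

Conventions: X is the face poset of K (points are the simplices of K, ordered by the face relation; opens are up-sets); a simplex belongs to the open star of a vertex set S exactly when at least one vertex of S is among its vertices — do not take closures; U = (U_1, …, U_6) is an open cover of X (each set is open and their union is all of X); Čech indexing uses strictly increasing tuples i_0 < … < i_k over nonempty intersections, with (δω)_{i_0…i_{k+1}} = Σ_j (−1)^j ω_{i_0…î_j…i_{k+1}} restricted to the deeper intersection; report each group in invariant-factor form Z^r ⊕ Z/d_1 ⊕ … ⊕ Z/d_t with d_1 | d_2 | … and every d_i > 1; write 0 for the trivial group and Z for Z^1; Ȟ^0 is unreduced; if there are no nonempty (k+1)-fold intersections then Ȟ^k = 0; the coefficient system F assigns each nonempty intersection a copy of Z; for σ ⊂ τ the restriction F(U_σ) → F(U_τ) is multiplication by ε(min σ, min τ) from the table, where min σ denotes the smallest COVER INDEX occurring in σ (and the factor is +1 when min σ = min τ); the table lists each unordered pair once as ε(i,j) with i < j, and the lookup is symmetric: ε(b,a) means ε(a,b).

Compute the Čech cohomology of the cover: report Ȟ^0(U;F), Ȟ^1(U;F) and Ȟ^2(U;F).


Ȟ^0 ≅ Z, Ȟ^1 ≅ Z, Ȟ^2 ≅ 0

nerve of the cover:
  U1={{p2},{p2,p3},{p2,p4},{p2,p3,p4}} U2={{p1},{p2},{p1,p3},{p1,p4},{p1,p5},{p2,p3},{p2,p4},{p1,p3,p4},{p1,p4,p5},{p2,p3,p4}} U3={{p5},{p1,p5},{p3,p5},{p4,p5},{p1,p4,p5}} U4={{p2},{p4},{p1,p4},{p2,p3},{p2,p4},{p3,p4},{p4,p5},{p1,p3,p4},{p1,p4,p5},{p2,p3,p4}} U5={{p5},{p6},{p1,p5},{p3,p5},{p3,p6},{p4,p5},{p1,p4,p5}} U6={{p3},{p1,p3},{p2,p3},{p3,p4},{p3,p5},{p3,p6},{p1,p3,p4},{p2,p3,p4}}
  U12={{p2},{p2,p3},{p2,p4},{p2,p3,p4}} U14={{p2},{p2,p3},{p2,p4},{p2,p3,p4}} U16={{p2,p3},{p2,p3,p4}} U23={{p1,p5},{p1,p4,p5}} U24={{p2},{p1,p4},{p2,p3},{p2,p4},{p1,p3,p4},{p1,p4,p5},{p2,p3,p4}} U25={{p1,p5},{p1,p4,p5}} U26={{p1,p3},{p2,p3},{p1,p3,p4},{p2,p3,p4}} U34={{p4,p5},{p1,p4,p5}} U35={{p5},{p1,p5},{p3,p5},{p4,p5},{p1,p4,p5}} U36={{p3,p5}} U45={{p4,p5},{p1,p4,p5}} U46={{p2,p3},{p3,p4},{p1,p3,p4},{p2,p3,p4}} U56={{p3,p5},{p3,p6}}
  U124={{p2},{p2,p3},{p2,p4},{p2,p3,p4}} U126={{p2,p3},{p2,p3,p4}} U146={{p2,p3},{p2,p3,p4}} U234={{p1,p4,p5}} U235={{p1,p5},{p1,p4,p5}} U245={{p1,p4,p5}} U246={{p2,p3},{p1,p3,p4},{p2,p3,p4}} U345={{p4,p5},{p1,p4,p5}} U356={{p3,p5}}
  U1246={{p2,p3},{p2,p3,p4}} U2345={{p1,p4,p5}}
C dims 6,13,9,2; δ0: rk 5, SNF 1^5; δ1: rk 7, SNF 1^7; δ2: rk 2, SNF 1^2
Ȟ^0 = (6 − 5) − 0 = 1, so Ȟ^0 ≅ Z
Ȟ^1 = (13 − 7) − 5 = 1, so Ȟ^1 ≅ Z
Ȟ^2 = (9 − 2) − 7 = 0, so Ȟ^2 ≅ 0


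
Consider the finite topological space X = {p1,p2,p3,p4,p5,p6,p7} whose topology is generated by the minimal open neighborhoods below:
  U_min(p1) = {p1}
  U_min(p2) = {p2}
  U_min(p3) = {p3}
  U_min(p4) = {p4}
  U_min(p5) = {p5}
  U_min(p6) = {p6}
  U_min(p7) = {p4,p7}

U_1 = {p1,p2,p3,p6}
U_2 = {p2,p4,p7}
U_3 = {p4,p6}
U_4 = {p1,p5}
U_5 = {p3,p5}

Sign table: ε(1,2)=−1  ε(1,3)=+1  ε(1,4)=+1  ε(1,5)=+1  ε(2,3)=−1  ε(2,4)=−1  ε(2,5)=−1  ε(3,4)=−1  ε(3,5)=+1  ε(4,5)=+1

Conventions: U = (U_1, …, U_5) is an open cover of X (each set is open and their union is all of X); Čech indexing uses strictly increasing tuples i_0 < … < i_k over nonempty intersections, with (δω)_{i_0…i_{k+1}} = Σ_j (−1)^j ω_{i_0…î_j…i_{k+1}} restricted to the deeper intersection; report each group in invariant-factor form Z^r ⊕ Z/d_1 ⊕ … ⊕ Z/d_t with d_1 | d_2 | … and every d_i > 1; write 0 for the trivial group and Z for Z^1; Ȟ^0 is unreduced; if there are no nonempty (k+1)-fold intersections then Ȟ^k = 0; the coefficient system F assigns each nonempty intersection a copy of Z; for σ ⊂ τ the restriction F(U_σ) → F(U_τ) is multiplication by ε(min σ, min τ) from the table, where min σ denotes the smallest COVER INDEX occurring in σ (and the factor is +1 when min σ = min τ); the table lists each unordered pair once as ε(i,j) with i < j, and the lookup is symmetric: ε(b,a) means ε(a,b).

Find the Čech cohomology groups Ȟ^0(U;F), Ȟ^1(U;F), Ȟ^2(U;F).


intersection data:
  U12={p2} U13={p6} U14={p1} U15={p3} U23={p4} U45={p5}
C dims 5,6; δ0: rk 4, SNF 1^4
Ȟ^0 = (5 − 4) − 0 = 1, so Ȟ^0 ≅ Z
Ȟ^1 = (6 − 0) − 4 = 2, so Ȟ^1 ≅ Z^2
Ȟ^2 = (0 − 0) − 0 = 0, so Ȟ^2 ≅ 0

Ȟ^0 ≅ Z,  Ȟ^1 ≅ Z^2,  Ȟ^2 ≅ 0


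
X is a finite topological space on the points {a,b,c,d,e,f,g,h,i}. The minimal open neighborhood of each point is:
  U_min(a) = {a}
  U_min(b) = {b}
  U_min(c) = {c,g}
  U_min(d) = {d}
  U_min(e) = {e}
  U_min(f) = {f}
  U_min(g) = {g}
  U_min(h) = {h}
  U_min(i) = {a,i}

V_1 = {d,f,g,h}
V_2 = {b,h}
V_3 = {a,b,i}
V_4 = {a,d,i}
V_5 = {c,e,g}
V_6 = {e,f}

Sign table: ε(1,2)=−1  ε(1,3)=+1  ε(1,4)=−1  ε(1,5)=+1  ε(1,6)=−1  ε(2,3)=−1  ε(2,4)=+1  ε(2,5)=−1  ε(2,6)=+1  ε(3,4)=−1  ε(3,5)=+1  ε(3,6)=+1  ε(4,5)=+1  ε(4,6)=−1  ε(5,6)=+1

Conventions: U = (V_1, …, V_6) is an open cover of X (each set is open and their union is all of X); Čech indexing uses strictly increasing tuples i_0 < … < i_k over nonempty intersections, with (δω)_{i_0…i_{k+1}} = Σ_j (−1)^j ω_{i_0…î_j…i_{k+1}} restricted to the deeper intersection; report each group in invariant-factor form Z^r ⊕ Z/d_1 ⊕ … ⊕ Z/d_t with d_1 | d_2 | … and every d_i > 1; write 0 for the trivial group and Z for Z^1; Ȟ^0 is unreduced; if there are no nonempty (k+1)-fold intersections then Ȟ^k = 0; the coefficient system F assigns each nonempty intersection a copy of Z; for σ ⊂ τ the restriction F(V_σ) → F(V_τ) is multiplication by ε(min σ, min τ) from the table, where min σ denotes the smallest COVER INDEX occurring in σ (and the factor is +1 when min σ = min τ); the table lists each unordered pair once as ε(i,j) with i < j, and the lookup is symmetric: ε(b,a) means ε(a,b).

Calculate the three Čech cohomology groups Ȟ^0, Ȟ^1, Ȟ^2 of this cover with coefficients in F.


Ȟ^0 ≅ 0, Ȟ^1 ≅ Z ⊕ Z/2, Ȟ^2 ≅ 0

nonempty overlaps:
  V12={h} V14={d} V15={g} V16={f} V23={b} V34={a,i} V56={e}
C dims 6,7; δ0: rk 6, SNF 1^5·2
degree 0: 6−6−0 = 0 → Ȟ^0 ≅ 0
degree 1: 7−0−6 = 1 plus torsion [2] → Ȟ^1 ≅ Z ⊕ Z/2
degree 2: 0−0−0 = 0 → Ȟ^2 ≅ 0


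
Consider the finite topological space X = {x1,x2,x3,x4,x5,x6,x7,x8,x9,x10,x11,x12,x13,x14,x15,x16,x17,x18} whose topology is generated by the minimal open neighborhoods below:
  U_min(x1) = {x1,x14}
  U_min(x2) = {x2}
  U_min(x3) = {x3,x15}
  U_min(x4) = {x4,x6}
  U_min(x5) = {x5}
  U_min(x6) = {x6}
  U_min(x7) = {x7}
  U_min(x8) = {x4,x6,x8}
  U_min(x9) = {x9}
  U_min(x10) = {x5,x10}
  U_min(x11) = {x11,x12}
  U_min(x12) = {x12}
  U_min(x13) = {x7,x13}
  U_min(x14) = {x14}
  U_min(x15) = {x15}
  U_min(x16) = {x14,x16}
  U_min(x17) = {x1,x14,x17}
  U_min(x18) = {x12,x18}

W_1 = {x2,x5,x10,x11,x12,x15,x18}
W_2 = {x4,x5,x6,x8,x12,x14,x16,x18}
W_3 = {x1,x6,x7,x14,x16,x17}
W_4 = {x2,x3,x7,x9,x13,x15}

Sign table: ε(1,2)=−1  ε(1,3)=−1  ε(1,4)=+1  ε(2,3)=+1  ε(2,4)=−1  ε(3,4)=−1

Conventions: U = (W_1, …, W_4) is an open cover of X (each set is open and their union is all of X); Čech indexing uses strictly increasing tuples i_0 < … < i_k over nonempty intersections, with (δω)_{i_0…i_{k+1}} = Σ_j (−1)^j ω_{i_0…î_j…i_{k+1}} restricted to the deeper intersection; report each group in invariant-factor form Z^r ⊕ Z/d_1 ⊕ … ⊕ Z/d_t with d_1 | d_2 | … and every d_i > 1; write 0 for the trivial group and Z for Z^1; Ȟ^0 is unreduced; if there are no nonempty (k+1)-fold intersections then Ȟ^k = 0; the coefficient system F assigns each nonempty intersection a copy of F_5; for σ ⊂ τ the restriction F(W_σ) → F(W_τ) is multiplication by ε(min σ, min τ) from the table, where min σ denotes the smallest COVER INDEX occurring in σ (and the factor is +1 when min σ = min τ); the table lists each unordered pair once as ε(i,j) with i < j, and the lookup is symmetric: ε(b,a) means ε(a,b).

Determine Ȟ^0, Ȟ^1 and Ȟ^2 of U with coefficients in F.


Ȟ^0 ≅ Z/5, Ȟ^1 ≅ Z/5, Ȟ^2 ≅ 0

nerve simplices:
  W12={x5,x12,x18} W14={x2,x15} W23={x6,x14,x16} W34={x7}
C dims 4,4; δ0: rk_F5 3
degree 0: 4−3−0 = 1 → Ȟ^0 ≅ Z/5
degree 1: 4−0−3 = 1 → Ȟ^1 ≅ Z/5
degree 2: 0−0−0 = 0 → Ȟ^2 ≅ 0


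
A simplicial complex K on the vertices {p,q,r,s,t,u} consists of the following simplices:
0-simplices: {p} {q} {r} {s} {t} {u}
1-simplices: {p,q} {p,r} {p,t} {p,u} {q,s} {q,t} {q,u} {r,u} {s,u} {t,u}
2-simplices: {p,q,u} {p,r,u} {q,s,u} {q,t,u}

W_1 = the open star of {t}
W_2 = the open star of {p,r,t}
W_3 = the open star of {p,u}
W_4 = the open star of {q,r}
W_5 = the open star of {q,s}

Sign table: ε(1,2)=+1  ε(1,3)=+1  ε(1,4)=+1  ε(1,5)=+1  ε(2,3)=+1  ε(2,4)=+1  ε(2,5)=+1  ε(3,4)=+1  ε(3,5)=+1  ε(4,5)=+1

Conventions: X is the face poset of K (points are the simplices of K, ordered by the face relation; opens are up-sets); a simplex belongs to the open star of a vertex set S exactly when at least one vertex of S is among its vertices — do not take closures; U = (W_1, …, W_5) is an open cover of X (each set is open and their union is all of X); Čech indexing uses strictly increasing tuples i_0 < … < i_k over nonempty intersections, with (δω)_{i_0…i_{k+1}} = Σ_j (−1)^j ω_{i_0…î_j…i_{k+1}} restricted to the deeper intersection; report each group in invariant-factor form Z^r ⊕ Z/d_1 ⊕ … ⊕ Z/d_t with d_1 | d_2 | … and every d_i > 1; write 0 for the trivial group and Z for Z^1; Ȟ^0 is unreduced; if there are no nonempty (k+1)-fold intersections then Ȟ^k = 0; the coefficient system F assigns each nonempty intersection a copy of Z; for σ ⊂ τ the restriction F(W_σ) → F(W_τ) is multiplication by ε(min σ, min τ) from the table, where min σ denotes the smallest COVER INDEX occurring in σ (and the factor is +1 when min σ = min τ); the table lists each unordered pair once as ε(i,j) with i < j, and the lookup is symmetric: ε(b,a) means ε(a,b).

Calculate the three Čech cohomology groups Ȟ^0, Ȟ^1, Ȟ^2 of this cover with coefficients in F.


cover nerve:
  W1={{t},{p,t},{q,t},{t,u},{q,t,u}} W2={{p},{r},{t},{p,q},{p,r},{p,t},{p,u},{q,t},{r,u},{t,u},{p,q,u},{p,r,u},{q,t,u}} W3={{p},{u},{p,q},{p,r},{p,t},{p,u},{q,u},{r,u},{s,u},{t,u},{p,q,u},{p,r,u},{q,s,u},{q,t,u}} W4={{q},{r},{p,q},{p,r},{q,s},{q,t},{q,u},{r,u},{p,q,u},{p,r,u},{q,s,u},{q,t,u}} W5={{q},{s},{p,q},{q,s},{q,t},{q,u},{s,u},{p,q,u},{q,s,u},{q,t,u}}
  W12={{t},{p,t},{q,t},{t,u},{q,t,u}} W13={{p,t},{t,u},{q,t,u}} W14={{q,t},{q,t,u}} W15={{q,t},{q,t,u}} W23={{p},{p,q},{p,r},{p,t},{p,u},{r,u},{t,u},{p,q,u},{p,r,u},{q,t,u}} W24={{r},{p,q},{p,r},{q,t},{r,u},{p,q,u},{p,r,u},{q,t,u}} W25={{p,q},{q,t},{p,q,u},{q,t,u}} W34={{p,q},{p,r},{q,u},{r,u},{p,q,u},{p,r,u},{q,s,u},{q,t,u}} W35={{p,q},{q,u},{s,u},{p,q,u},{q,s,u},{q,t,u}} W45={{q},{p,q},{q,s},{q,t},{q,u},{p,q,u},{q,s,u},{q,t,u}}
  W123={{p,t},{t,u},{q,t,u}} W124={{q,t},{q,t,u}} W125={{q,t},{q,t,u}} W134={{q,t,u}} W135={{q,t,u}} W145={{q,t},{q,t,u}} W234={{p,q},{p,r},{r,u},{p,q,u},{p,r,u},{q,t,u}} W235={{p,q},{p,q,u},{q,t,u}} W245={{p,q},{q,t},{p,q,u},{q,t,u}} W345={{p,q},{q,u},{p,q,u},{q,s,u},{q,t,u}}
  W1234={{q,t,u}} W1235={{q,t,u}} W1245={{q,t},{q,t,u}} W1345={{q,t,u}} W2345={{p,q},{p,q,u},{q,t,u}}
  W12345={{q,t,u}}
C dims 5,10,10,5; δ0: rk 4, SNF 1^4; δ1: rk 6, SNF 1^6; δ2: rk 4, SNF 1^4
Ȟ^0: (5−4)−0=1 ⇒ Z
Ȟ^1: (10−6)−4=0 ⇒ 0
Ȟ^2: (10−4)−6=0 ⇒ 0

Ȟ^0 ≅ Z, Ȟ^1 ≅ 0, Ȟ^2 ≅ 0


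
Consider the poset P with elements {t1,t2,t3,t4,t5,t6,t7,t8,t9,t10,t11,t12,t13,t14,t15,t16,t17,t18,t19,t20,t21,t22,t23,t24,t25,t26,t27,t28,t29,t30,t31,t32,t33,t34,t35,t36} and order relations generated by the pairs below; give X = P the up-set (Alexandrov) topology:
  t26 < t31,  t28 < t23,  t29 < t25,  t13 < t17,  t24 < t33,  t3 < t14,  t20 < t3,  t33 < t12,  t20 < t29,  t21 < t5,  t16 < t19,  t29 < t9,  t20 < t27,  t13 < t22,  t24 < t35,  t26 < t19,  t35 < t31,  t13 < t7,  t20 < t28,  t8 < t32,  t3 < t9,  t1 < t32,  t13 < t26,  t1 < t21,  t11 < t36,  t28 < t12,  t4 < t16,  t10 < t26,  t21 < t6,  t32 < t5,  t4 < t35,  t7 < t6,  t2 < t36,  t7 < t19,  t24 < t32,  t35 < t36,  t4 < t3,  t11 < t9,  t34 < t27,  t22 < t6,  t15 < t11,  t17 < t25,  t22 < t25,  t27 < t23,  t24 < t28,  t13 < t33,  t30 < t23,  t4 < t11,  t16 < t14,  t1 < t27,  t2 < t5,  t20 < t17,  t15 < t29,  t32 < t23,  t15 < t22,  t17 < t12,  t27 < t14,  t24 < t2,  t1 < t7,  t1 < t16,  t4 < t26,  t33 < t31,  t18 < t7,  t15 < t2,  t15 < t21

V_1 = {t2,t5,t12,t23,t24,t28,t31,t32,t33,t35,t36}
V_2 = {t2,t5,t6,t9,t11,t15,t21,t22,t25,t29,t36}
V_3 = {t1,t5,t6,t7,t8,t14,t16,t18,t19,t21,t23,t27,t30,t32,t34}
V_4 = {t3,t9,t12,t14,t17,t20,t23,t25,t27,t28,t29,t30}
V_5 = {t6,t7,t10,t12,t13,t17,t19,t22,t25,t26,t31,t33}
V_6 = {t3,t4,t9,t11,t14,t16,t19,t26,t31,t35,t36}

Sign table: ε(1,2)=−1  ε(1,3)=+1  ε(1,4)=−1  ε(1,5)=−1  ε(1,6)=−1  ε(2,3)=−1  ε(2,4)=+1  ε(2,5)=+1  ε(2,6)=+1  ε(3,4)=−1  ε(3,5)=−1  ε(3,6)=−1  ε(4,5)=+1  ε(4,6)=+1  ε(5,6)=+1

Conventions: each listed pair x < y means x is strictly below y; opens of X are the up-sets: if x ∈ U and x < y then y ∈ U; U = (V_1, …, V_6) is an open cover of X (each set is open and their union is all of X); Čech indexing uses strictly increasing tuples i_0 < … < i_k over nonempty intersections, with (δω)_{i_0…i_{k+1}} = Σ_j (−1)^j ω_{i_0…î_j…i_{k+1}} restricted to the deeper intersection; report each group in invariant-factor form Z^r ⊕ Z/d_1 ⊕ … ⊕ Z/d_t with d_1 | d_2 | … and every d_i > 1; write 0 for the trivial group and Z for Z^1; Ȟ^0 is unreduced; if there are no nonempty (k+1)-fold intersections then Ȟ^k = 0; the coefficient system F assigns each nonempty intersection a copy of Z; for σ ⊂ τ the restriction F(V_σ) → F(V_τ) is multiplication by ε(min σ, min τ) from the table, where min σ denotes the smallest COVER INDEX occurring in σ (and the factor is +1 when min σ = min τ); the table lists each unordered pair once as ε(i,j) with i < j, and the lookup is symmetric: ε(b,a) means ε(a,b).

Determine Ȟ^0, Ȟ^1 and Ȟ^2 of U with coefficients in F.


nerve simplices:
  V12={t2,t5,t36} V13={t5,t23,t32} V14={t12,t23,t28} V15={t12,t31,t33} V16={t31,t35,t36} V23={t5,t6,t21} V24={t9,t25,t29} V25={t6,t22,t25} V26={t9,t11,t36} V34={t14,t23,t27,t30} V35={t6,t7,t19} V36={t14,t16,t19} V45={t12,t17,t25} V46={t3,t9,t14} V56={t19,t26,t31}
  V123={t5} V126={t36} V134={t23} V145={t12} V156={t31} V235={t6} V245={t25} V246={t9} V346={t14} V356={t19}
C dims 6,15,10; δ0: rk 5, SNF 1^5; δ1: rk 10, SNF 1^9·2
degree 0: 6−5−0 = 1 → Ȟ^0 ≅ Z
degree 1: 15−10−5 = 0 → Ȟ^1 ≅ 0
degree 2: 10−0−10 = 0 plus torsion [2] → Ȟ^2 ≅ Z/2

Ȟ^0 ≅ Z; Ȟ^1 ≅ 0; Ȟ^2 ≅ Z/2
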